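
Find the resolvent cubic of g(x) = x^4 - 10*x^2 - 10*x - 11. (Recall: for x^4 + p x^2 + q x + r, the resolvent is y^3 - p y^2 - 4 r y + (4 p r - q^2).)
h(y) = y^3 + 10*y^2 + 44*y + 340

Identify coefficients: p = -10, q = -10, r = -11.
Plug into h(y) = y^3 - p y^2 - 4 r y + (4 p r - q^2):
  h(y) = y^3 - (-10) y^2 - 4*(-11) y + (4*(-10)*(-11) - (-10)^2)
       = y^3 + (10) y^2 + (44) y + (340).
Simplifying: h(y) = y^3 + 10*y^2 + 44*y + 340.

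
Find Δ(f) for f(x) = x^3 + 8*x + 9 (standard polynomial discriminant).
Δ = -4235

For a depressed cubic x^3 + p x + q the discriminant is Δ = -4 p^3 - 27 q^2 = -4*(8)^3 - 27*(9)^2 = -2048 - 2187 = -4235.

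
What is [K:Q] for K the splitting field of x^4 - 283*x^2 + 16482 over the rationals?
[K:Q] = 4

f factors as (x^2 - 82)(x^2 - 201); the splitting field is K = Q(sqrt(82), sqrt(201)). Since 82, 201, and 16482 are all non-squares in Q, the three subfields Q(sqrt(82)), Q(sqrt(201)), Q(sqrt(16482)) are distinct degree-2 extensions, so [K:Q] = 4 (Klein four Galois group).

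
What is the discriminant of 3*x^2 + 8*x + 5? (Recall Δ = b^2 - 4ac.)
Δ = 4

For a quadratic a x^2 + b x + c the discriminant is Δ = b^2 - 4ac = (8)^2 - 4*(3)*(5) = 64 - (60) = 4.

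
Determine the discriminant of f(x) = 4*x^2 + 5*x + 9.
Δ = -119

For a quadratic a x^2 + b x + c the discriminant is Δ = b^2 - 4ac = (5)^2 - 4*(4)*(9) = 25 - (144) = -119.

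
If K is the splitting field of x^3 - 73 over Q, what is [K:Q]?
[K:Q] = 6

x^3 - 73 has one real root r = 73^(1/3) and two complex roots r*zeta_3, r*zeta_3^2 where zeta_3 = e^(2*pi*i/3). The splitting field is Q(r, zeta_3). [Q(r):Q] = 3 and [Q(zeta_3):Q] = 2 with gcd = 1, so [Q(r, zeta_3):Q] = 3 * 2 = 6.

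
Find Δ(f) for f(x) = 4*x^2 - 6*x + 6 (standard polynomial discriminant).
Δ = -60

For a quadratic a x^2 + b x + c the discriminant is Δ = b^2 - 4ac = (-6)^2 - 4*(4)*(6) = 36 - (96) = -60.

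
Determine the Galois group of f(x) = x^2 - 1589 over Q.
Gal(K/Q) = Z/2Z (cyclic of order 2)

x^2 - 1589 is irreducible over Q since 1589 is not a rational square. The splitting field Q(sqrt(1589)) has degree 2 over Q, and its unique nontrivial automorphism is sqrt(1589) ↦ -sqrt(1589). Hence Gal(Q(sqrt(1589))/Q) = Z/2Z.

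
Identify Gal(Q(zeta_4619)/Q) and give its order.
|Gal(Q(zeta_4619)/Q)| = phi(4619) = 4440; group ≅ (Z/4619Z)^* ≅ Z/30Z × Z/148Z

The n-th cyclotomic polynomial Φ_4619(x) is the minimal polynomial of zeta_4619 over Q and has degree phi(4619) = 4440. So Q(zeta_4619) is a degree-4440 Galois extension with Galois group (Z/4619Z)^*. By CRT, (Z/4619Z)^* ≅ (Z/31Z)^* × (Z/149Z)^*. Each prime-power unit group is (Z/31Z)^* ≅ Z/30Z; (Z/149Z)^* ≅ Z/148Z. Hence Gal(Q(zeta_4619)/Q) ≅ Z/30Z × Z/148Z.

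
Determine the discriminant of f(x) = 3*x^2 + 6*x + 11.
Δ = -96

For a quadratic a x^2 + b x + c the discriminant is Δ = b^2 - 4ac = (6)^2 - 4*(3)*(11) = 36 - (132) = -96.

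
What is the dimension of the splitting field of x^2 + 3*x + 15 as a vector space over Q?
[K:Q] = 2

The discriminant of x^2 + (3)*x + (15) is b^2 - 4c = 9 - (60) = -51. Since -51 is not a perfect square in Q, the polynomial is irreducible over Q. Its two roots generate a degree-2 extension, so [K:Q] = 2.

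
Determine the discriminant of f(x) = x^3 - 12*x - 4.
Δ = 6480

For a depressed cubic x^3 + p x + q the discriminant is Δ = -4 p^3 - 27 q^2 = -4*(-12)^3 - 27*(-4)^2 = 6912 - 432 = 6480.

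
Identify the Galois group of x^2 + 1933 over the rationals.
Gal(K/Q) = Z/2Z (cyclic of order 2)

x^2 + 1933 is irreducible over Q since -1933 is not a rational square. The splitting field Q(sqrt(-1933)) has degree 2 over Q, and its unique nontrivial automorphism is sqrt(-1933) ↦ -sqrt(-1933). Hence Gal(Q(sqrt(-1933))/Q) = Z/2Z.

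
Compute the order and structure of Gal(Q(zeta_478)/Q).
|Gal(Q(zeta_478)/Q)| = phi(478) = 238; group ≅ (Z/478Z)^* ≅ Z/238Z

The n-th cyclotomic polynomial Φ_478(x) is the minimal polynomial of zeta_478 over Q and has degree phi(478) = 238. So Q(zeta_478) is a degree-238 Galois extension with Galois group (Z/478Z)^*. By CRT, (Z/478Z)^* ≅ (Z/2Z)^* × (Z/239Z)^*. Each prime-power unit group is (Z/2Z)^* ≅ trivial group (order 1); (Z/239Z)^* ≅ Z/238Z. Hence Gal(Q(zeta_478)/Q) ≅ Z/238Z.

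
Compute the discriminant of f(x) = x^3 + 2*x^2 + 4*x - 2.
Δ = -524

For x^3 + a x^2 + b x + c the discriminant is Δ = 18 a b c - 4 a^3 c + a^2 b^2 - 4 b^3 - 27 c^2.
Plug a = 2, b = 4, c = -2:
  18*(2)*(4)*(-2) - 4*(2)^3*(-2) + (2)^2*(4)^2 - 4*(4)^3 - 27*(-2)^2
  = -288 + (64) + 64 + (-256) + (-108)
  = -524.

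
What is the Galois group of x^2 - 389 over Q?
Gal(K/Q) = Z/2Z (cyclic of order 2)

x^2 - 389 is irreducible over Q since 389 is not a rational square. The splitting field Q(sqrt(389)) has degree 2 over Q, and its unique nontrivial automorphism is sqrt(389) ↦ -sqrt(389). Hence Gal(Q(sqrt(389))/Q) = Z/2Z.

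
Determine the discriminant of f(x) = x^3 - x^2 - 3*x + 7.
Δ = -800

For x^3 + a x^2 + b x + c the discriminant is Δ = 18 a b c - 4 a^3 c + a^2 b^2 - 4 b^3 - 27 c^2.
Plug a = -1, b = -3, c = 7:
  18*(-1)*(-3)*(7) - 4*(-1)^3*(7) + (-1)^2*(-3)^2 - 4*(-3)^3 - 27*(7)^2
  = 378 + (28) + 9 + (108) + (-1323)
  = -800.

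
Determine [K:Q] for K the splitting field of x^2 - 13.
[K:Q] = 2

The polynomial x^2 - 13 is irreducible over Q since 13 is not a perfect square. Its splitting field is Q(sqrt(13)), which has degree 2 over Q.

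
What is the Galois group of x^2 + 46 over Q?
Gal(K/Q) = Z/2Z (cyclic of order 2)

x^2 + 46 is irreducible over Q since -46 is not a rational square. The splitting field Q(sqrt(-46)) has degree 2 over Q, and its unique nontrivial automorphism is sqrt(-46) ↦ -sqrt(-46). Hence Gal(Q(sqrt(-46))/Q) = Z/2Z.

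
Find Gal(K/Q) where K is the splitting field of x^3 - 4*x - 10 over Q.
Gal(K/Q) = S_3 (symmetric group of order 6)

Compute the discriminant of x^3 + (0)*x^2 + (-4)*x + (-10): Δ = -2444. Since Δ is not a rational square, the Galois group is not contained in A_3; it must be the full S_3 (irreducibility of the cubic rules out anything smaller).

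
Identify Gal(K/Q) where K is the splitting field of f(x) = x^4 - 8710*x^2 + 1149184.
Gal(K/Q) = Z/2Z (cyclic of order 2)

f factors as (x^2 - 134)(x^2 - 8576), so the splitting field is K = Q(sqrt(134), sqrt(8576)). The squarefree part of 134 is 134 and the squarefree part of 8576 is also 134, so sqrt(134) and sqrt(8576) are both rational multiples of sqrt(134). Hence Q(sqrt(134)) = Q(sqrt(8576)) = Q(sqrt(134)), and the splitting field collapses to a single degree-2 extension with Galois group Z/2Z.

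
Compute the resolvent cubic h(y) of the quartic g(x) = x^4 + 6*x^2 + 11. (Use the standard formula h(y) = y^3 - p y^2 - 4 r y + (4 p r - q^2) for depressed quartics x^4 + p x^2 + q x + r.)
h(y) = y^3 - 6*y^2 - 44*y + 264

Identify coefficients: p = 6, q = 0, r = 11.
Plug into h(y) = y^3 - p y^2 - 4 r y + (4 p r - q^2):
  h(y) = y^3 - (6) y^2 - 4*(11) y + (4*(6)*(11) - (0)^2)
       = y^3 + (-6) y^2 + (-44) y + (264).
Simplifying: h(y) = y^3 - 6*y^2 - 44*y + 264.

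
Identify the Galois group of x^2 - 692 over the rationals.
Gal(K/Q) = Z/2Z (cyclic of order 2)

x^2 - 692 is irreducible over Q since 692 is not a rational square. The splitting field Q(sqrt(692)) has degree 2 over Q, and its unique nontrivial automorphism is sqrt(692) ↦ -sqrt(692). Hence Gal(Q(sqrt(692))/Q) = Z/2Z.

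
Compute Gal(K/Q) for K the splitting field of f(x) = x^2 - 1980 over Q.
Gal(K/Q) = Z/2Z (cyclic of order 2)

x^2 - 1980 is irreducible over Q since 1980 is not a rational square. The splitting field Q(sqrt(1980)) has degree 2 over Q, and its unique nontrivial automorphism is sqrt(1980) ↦ -sqrt(1980). Hence Gal(Q(sqrt(1980))/Q) = Z/2Z.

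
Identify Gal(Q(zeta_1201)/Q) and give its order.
|Gal(Q(zeta_1201)/Q)| = phi(1201) = 1200; group ≅ (Z/1201Z)^* ≅ Z/1200Z

The n-th cyclotomic polynomial Φ_1201(x) is the minimal polynomial of zeta_1201 over Q and has degree phi(1201) = 1200. So Q(zeta_1201) is a degree-1200 Galois extension with Galois group (Z/1201Z)^*. (Z/1201Z)^* is cyclic since 1201 is an odd prime power (or 4). Hence Gal(Q(zeta_1201)/Q) ≅ Z/1200Z.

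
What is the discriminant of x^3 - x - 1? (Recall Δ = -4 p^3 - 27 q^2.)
Δ = -23

For a depressed cubic x^3 + p x + q the discriminant is Δ = -4 p^3 - 27 q^2 = -4*(-1)^3 - 27*(-1)^2 = 4 - 27 = -23.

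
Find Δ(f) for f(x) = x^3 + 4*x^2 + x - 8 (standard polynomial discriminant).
Δ = -244

For x^3 + a x^2 + b x + c the discriminant is Δ = 18 a b c - 4 a^3 c + a^2 b^2 - 4 b^3 - 27 c^2.
Plug a = 4, b = 1, c = -8:
  18*(4)*(1)*(-8) - 4*(4)^3*(-8) + (4)^2*(1)^2 - 4*(1)^3 - 27*(-8)^2
  = -576 + (2048) + 16 + (-4) + (-1728)
  = -244.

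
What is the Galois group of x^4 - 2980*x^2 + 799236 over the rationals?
Gal(K/Q) = Z/2Z (cyclic of order 2)

f factors as (x^2 - 2682)(x^2 - 298), so the splitting field is K = Q(sqrt(2682), sqrt(298)). The squarefree part of 2682 is 298 and the squarefree part of 298 is also 298, so sqrt(2682) and sqrt(298) are both rational multiples of sqrt(298). Hence Q(sqrt(2682)) = Q(sqrt(298)) = Q(sqrt(298)), and the splitting field collapses to a single degree-2 extension with Galois group Z/2Z.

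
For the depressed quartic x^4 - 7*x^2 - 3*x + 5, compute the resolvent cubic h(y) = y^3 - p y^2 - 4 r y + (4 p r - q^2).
h(y) = y^3 + 7*y^2 - 20*y - 149

Identify coefficients: p = -7, q = -3, r = 5.
Plug into h(y) = y^3 - p y^2 - 4 r y + (4 p r - q^2):
  h(y) = y^3 - (-7) y^2 - 4*(5) y + (4*(-7)*(5) - (-3)^2)
       = y^3 + (7) y^2 + (-20) y + (-149).
Simplifying: h(y) = y^3 + 7*y^2 - 20*y - 149.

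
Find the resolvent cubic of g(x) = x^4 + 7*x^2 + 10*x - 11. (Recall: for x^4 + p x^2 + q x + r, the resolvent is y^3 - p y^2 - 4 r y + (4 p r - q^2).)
h(y) = y^3 - 7*y^2 + 44*y - 408

Identify coefficients: p = 7, q = 10, r = -11.
Plug into h(y) = y^3 - p y^2 - 4 r y + (4 p r - q^2):
  h(y) = y^3 - (7) y^2 - 4*(-11) y + (4*(7)*(-11) - (10)^2)
       = y^3 + (-7) y^2 + (44) y + (-408).
Simplifying: h(y) = y^3 - 7*y^2 + 44*y - 408.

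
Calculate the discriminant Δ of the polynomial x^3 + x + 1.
Δ = -31

For a depressed cubic x^3 + p x + q the discriminant is Δ = -4 p^3 - 27 q^2 = -4*(1)^3 - 27*(1)^2 = -4 - 27 = -31.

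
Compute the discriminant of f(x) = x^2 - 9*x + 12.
Δ = 33

For a quadratic a x^2 + b x + c the discriminant is Δ = b^2 - 4ac = (-9)^2 - 4*(1)*(12) = 81 - (48) = 33.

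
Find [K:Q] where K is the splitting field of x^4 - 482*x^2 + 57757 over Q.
[K:Q] = 4

f factors as (x^2 - 259)(x^2 - 223); the splitting field is K = Q(sqrt(259), sqrt(223)). Since 259, 223, and 57757 are all non-squares in Q, the three subfields Q(sqrt(259)), Q(sqrt(223)), Q(sqrt(57757)) are distinct degree-2 extensions, so [K:Q] = 4 (Klein four Galois group).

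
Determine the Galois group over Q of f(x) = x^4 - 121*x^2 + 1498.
Gal(K/Q) = V_4 (Klein four-group, Z/2Z × Z/2Z)

f factors as (x^2 - 107)(x^2 - 14), so the splitting field is K = Q(sqrt(107), sqrt(14)). The elements 107, 14, 1498 are all non-squares in Q, so sqrt(107) and sqrt(14) generate independent quadratic extensions. Thus [K:Q] = 4 and Gal(K/Q) is generated by the two order-2 automorphisms sqrt(107) ↦ -sqrt(107) and sqrt(14) ↦ -sqrt(14), giving V_4.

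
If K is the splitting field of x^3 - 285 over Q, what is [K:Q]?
[K:Q] = 6

x^3 - 285 has one real root r = 285^(1/3) and two complex roots r*zeta_3, r*zeta_3^2 where zeta_3 = e^(2*pi*i/3). The splitting field is Q(r, zeta_3). [Q(r):Q] = 3 and [Q(zeta_3):Q] = 2 with gcd = 1, so [Q(r, zeta_3):Q] = 3 * 2 = 6.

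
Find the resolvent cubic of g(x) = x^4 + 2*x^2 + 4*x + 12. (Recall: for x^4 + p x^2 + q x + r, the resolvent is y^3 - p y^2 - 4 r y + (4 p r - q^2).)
h(y) = y^3 - 2*y^2 - 48*y + 80

Identify coefficients: p = 2, q = 4, r = 12.
Plug into h(y) = y^3 - p y^2 - 4 r y + (4 p r - q^2):
  h(y) = y^3 - (2) y^2 - 4*(12) y + (4*(2)*(12) - (4)^2)
       = y^3 + (-2) y^2 + (-48) y + (80).
Simplifying: h(y) = y^3 - 2*y^2 - 48*y + 80.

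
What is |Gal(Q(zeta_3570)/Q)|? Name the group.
|Gal(Q(zeta_3570)/Q)| = phi(3570) = 768; group ≅ (Z/3570Z)^* ≅ Z/2Z × Z/4Z × Z/6Z × Z/16Z

The n-th cyclotomic polynomial Φ_3570(x) is the minimal polynomial of zeta_3570 over Q and has degree phi(3570) = 768. So Q(zeta_3570) is a degree-768 Galois extension with Galois group (Z/3570Z)^*. By CRT, (Z/3570Z)^* ≅ (Z/2Z)^* × (Z/3Z)^* × (Z/5Z)^* × (Z/7Z)^* × (Z/17Z)^*. Each prime-power unit group is (Z/2Z)^* ≅ trivial group (order 1); (Z/3Z)^* ≅ Z/2Z; (Z/5Z)^* ≅ Z/4Z; (Z/7Z)^* ≅ Z/6Z; (Z/17Z)^* ≅ Z/16Z. Hence Gal(Q(zeta_3570)/Q) ≅ Z/2Z × Z/4Z × Z/6Z × Z/16Z.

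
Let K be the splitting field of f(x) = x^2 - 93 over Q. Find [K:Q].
[K:Q] = 2

The polynomial x^2 - 93 is irreducible over Q since 93 is not a perfect square. Its splitting field is Q(sqrt(93)), which has degree 2 over Q.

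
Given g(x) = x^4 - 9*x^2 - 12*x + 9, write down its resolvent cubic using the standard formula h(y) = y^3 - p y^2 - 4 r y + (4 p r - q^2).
h(y) = y^3 + 9*y^2 - 36*y - 468

Identify coefficients: p = -9, q = -12, r = 9.
Plug into h(y) = y^3 - p y^2 - 4 r y + (4 p r - q^2):
  h(y) = y^3 - (-9) y^2 - 4*(9) y + (4*(-9)*(9) - (-12)^2)
       = y^3 + (9) y^2 + (-36) y + (-468).
Simplifying: h(y) = y^3 + 9*y^2 - 36*y - 468.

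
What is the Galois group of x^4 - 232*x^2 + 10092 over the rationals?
Gal(K/Q) = V_4 (Klein four-group, Z/2Z × Z/2Z)

f factors as (x^2 - 58)(x^2 - 174), so the splitting field is K = Q(sqrt(58), sqrt(174)). The elements 58, 174, 10092 are all non-squares in Q, so sqrt(58) and sqrt(174) generate independent quadratic extensions. Thus [K:Q] = 4 and Gal(K/Q) is generated by the two order-2 automorphisms sqrt(58) ↦ -sqrt(58) and sqrt(174) ↦ -sqrt(174), giving V_4.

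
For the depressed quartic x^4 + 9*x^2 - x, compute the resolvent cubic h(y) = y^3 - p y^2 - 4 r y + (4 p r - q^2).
h(y) = y^3 - 9*y^2 - 1

Identify coefficients: p = 9, q = -1, r = 0.
Plug into h(y) = y^3 - p y^2 - 4 r y + (4 p r - q^2):
  h(y) = y^3 - (9) y^2 - 4*(0) y + (4*(9)*(0) - (-1)^2)
       = y^3 + (-9) y^2 + (0) y + (-1).
Simplifying: h(y) = y^3 - 9*y^2 - 1.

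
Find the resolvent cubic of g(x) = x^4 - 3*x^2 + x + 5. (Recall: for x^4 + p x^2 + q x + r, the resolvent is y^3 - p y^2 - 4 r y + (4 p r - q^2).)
h(y) = y^3 + 3*y^2 - 20*y - 61

Identify coefficients: p = -3, q = 1, r = 5.
Plug into h(y) = y^3 - p y^2 - 4 r y + (4 p r - q^2):
  h(y) = y^3 - (-3) y^2 - 4*(5) y + (4*(-3)*(5) - (1)^2)
       = y^3 + (3) y^2 + (-20) y + (-61).
Simplifying: h(y) = y^3 + 3*y^2 - 20*y - 61.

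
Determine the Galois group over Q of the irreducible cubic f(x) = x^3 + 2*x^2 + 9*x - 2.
Gal(K/Q) = S_3 (symmetric group of order 6)

Compute the discriminant of x^3 + (2)*x^2 + (9)*x + (-2): Δ = -3284. Since Δ is not a rational square, the Galois group is not contained in A_3; it must be the full S_3 (irreducibility of the cubic rules out anything smaller).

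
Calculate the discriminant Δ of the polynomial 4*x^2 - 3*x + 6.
Δ = -87

For a quadratic a x^2 + b x + c the discriminant is Δ = b^2 - 4ac = (-3)^2 - 4*(4)*(6) = 9 - (96) = -87.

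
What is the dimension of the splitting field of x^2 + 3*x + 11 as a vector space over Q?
[K:Q] = 2

The discriminant of x^2 + (3)*x + (11) is b^2 - 4c = 9 - (44) = -35. Since -35 is not a perfect square in Q, the polynomial is irreducible over Q. Its two roots generate a degree-2 extension, so [K:Q] = 2.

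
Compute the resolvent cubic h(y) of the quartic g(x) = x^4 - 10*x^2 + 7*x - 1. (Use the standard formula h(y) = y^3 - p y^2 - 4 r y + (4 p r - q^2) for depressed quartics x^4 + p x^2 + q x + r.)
h(y) = y^3 + 10*y^2 + 4*y - 9

Identify coefficients: p = -10, q = 7, r = -1.
Plug into h(y) = y^3 - p y^2 - 4 r y + (4 p r - q^2):
  h(y) = y^3 - (-10) y^2 - 4*(-1) y + (4*(-10)*(-1) - (7)^2)
       = y^3 + (10) y^2 + (4) y + (-9).
Simplifying: h(y) = y^3 + 10*y^2 + 4*y - 9.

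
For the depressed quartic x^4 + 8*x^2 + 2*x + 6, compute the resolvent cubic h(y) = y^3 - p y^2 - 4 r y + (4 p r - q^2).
h(y) = y^3 - 8*y^2 - 24*y + 188

Identify coefficients: p = 8, q = 2, r = 6.
Plug into h(y) = y^3 - p y^2 - 4 r y + (4 p r - q^2):
  h(y) = y^3 - (8) y^2 - 4*(6) y + (4*(8)*(6) - (2)^2)
       = y^3 + (-8) y^2 + (-24) y + (188).
Simplifying: h(y) = y^3 - 8*y^2 - 24*y + 188.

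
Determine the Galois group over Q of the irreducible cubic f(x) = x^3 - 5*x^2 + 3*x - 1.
Gal(K/Q) = S_3 (symmetric group of order 6)

Compute the discriminant of x^3 + (-5)*x^2 + (3)*x + (-1): Δ = -140. Since Δ is not a rational square, the Galois group is not contained in A_3; it must be the full S_3 (irreducibility of the cubic rules out anything smaller).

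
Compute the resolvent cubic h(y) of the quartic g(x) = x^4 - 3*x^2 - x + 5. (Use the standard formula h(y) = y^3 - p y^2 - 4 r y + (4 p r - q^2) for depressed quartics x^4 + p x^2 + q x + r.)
h(y) = y^3 + 3*y^2 - 20*y - 61

Identify coefficients: p = -3, q = -1, r = 5.
Plug into h(y) = y^3 - p y^2 - 4 r y + (4 p r - q^2):
  h(y) = y^3 - (-3) y^2 - 4*(5) y + (4*(-3)*(5) - (-1)^2)
       = y^3 + (3) y^2 + (-20) y + (-61).
Simplifying: h(y) = y^3 + 3*y^2 - 20*y - 61.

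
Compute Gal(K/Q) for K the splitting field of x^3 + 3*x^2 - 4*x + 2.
Gal(K/Q) = S_3 (symmetric group of order 6)

Compute the discriminant of x^3 + (3)*x^2 + (-4)*x + (2): Δ = -356. Since Δ is not a rational square, the Galois group is not contained in A_3; it must be the full S_3 (irreducibility of the cubic rules out anything smaller).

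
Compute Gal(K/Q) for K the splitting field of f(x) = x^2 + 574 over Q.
Gal(K/Q) = Z/2Z (cyclic of order 2)

x^2 + 574 is irreducible over Q since -574 is not a rational square. The splitting field Q(sqrt(-574)) has degree 2 over Q, and its unique nontrivial automorphism is sqrt(-574) ↦ -sqrt(-574). Hence Gal(Q(sqrt(-574))/Q) = Z/2Z.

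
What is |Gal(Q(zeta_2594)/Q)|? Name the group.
|Gal(Q(zeta_2594)/Q)| = phi(2594) = 1296; group ≅ (Z/2594Z)^* ≅ Z/1296Z

The n-th cyclotomic polynomial Φ_2594(x) is the minimal polynomial of zeta_2594 over Q and has degree phi(2594) = 1296. So Q(zeta_2594) is a degree-1296 Galois extension with Galois group (Z/2594Z)^*. By CRT, (Z/2594Z)^* ≅ (Z/2Z)^* × (Z/1297Z)^*. Each prime-power unit group is (Z/2Z)^* ≅ trivial group (order 1); (Z/1297Z)^* ≅ Z/1296Z. Hence Gal(Q(zeta_2594)/Q) ≅ Z/1296Z.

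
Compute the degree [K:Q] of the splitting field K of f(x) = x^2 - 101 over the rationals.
[K:Q] = 2

The polynomial x^2 - 101 is irreducible over Q since 101 is not a perfect square. Its splitting field is Q(sqrt(101)), which has degree 2 over Q.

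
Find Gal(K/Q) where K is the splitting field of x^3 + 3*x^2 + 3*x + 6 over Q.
Gal(K/Q) = S_3 (symmetric group of order 6)

Compute the discriminant of x^3 + (3)*x^2 + (3)*x + (6): Δ = -675. Since Δ is not a rational square, the Galois group is not contained in A_3; it must be the full S_3 (irreducibility of the cubic rules out anything smaller).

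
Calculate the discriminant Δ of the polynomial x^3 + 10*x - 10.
Δ = -6700

For a depressed cubic x^3 + p x + q the discriminant is Δ = -4 p^3 - 27 q^2 = -4*(10)^3 - 27*(-10)^2 = -4000 - 2700 = -6700.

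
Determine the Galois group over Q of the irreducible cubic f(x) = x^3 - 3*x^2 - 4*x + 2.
Gal(K/Q) = S_3 (symmetric group of order 6)

Compute the discriminant of x^3 + (-3)*x^2 + (-4)*x + (2): Δ = 940. Since Δ is not a rational square, the Galois group is not contained in A_3; it must be the full S_3 (irreducibility of the cubic rules out anything smaller).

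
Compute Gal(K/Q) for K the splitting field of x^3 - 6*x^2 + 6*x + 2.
Gal(K/Q) = S_3 (symmetric group of order 6)

Compute the discriminant of x^3 + (-6)*x^2 + (6)*x + (2): Δ = 756. Since Δ is not a rational square, the Galois group is not contained in A_3; it must be the full S_3 (irreducibility of the cubic rules out anything smaller).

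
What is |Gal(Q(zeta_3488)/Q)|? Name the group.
|Gal(Q(zeta_3488)/Q)| = phi(3488) = 1728; group ≅ (Z/3488Z)^* ≅ Z/2Z × Z/8Z × Z/108Z

The n-th cyclotomic polynomial Φ_3488(x) is the minimal polynomial of zeta_3488 over Q and has degree phi(3488) = 1728. So Q(zeta_3488) is a degree-1728 Galois extension with Galois group (Z/3488Z)^*. By CRT, (Z/3488Z)^* ≅ (Z/32Z)^* × (Z/109Z)^*. Each prime-power unit group is (Z/32Z)^* ≅ Z/2Z × Z/8Z; (Z/109Z)^* ≅ Z/108Z. Hence Gal(Q(zeta_3488)/Q) ≅ Z/2Z × Z/8Z × Z/108Z.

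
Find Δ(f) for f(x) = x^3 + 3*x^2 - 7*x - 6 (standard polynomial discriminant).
Δ = 3757

For x^3 + a x^2 + b x + c the discriminant is Δ = 18 a b c - 4 a^3 c + a^2 b^2 - 4 b^3 - 27 c^2.
Plug a = 3, b = -7, c = -6:
  18*(3)*(-7)*(-6) - 4*(3)^3*(-6) + (3)^2*(-7)^2 - 4*(-7)^3 - 27*(-6)^2
  = 2268 + (648) + 441 + (1372) + (-972)
  = 3757.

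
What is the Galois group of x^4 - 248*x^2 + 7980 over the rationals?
Gal(K/Q) = V_4 (Klein four-group, Z/2Z × Z/2Z)

f factors as (x^2 - 38)(x^2 - 210), so the splitting field is K = Q(sqrt(38), sqrt(210)). The elements 38, 210, 7980 are all non-squares in Q, so sqrt(38) and sqrt(210) generate independent quadratic extensions. Thus [K:Q] = 4 and Gal(K/Q) is generated by the two order-2 automorphisms sqrt(38) ↦ -sqrt(38) and sqrt(210) ↦ -sqrt(210), giving V_4.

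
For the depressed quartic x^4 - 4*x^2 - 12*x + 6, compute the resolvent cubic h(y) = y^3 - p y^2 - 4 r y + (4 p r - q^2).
h(y) = y^3 + 4*y^2 - 24*y - 240

Identify coefficients: p = -4, q = -12, r = 6.
Plug into h(y) = y^3 - p y^2 - 4 r y + (4 p r - q^2):
  h(y) = y^3 - (-4) y^2 - 4*(6) y + (4*(-4)*(6) - (-12)^2)
       = y^3 + (4) y^2 + (-24) y + (-240).
Simplifying: h(y) = y^3 + 4*y^2 - 24*y - 240.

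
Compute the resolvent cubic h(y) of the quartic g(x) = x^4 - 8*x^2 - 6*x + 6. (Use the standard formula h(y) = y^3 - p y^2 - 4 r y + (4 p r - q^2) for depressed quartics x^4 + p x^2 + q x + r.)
h(y) = y^3 + 8*y^2 - 24*y - 228

Identify coefficients: p = -8, q = -6, r = 6.
Plug into h(y) = y^3 - p y^2 - 4 r y + (4 p r - q^2):
  h(y) = y^3 - (-8) y^2 - 4*(6) y + (4*(-8)*(6) - (-6)^2)
       = y^3 + (8) y^2 + (-24) y + (-228).
Simplifying: h(y) = y^3 + 8*y^2 - 24*y - 228.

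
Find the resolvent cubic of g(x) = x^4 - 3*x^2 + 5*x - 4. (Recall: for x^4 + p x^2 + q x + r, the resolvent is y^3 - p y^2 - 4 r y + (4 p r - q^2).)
h(y) = y^3 + 3*y^2 + 16*y + 23

Identify coefficients: p = -3, q = 5, r = -4.
Plug into h(y) = y^3 - p y^2 - 4 r y + (4 p r - q^2):
  h(y) = y^3 - (-3) y^2 - 4*(-4) y + (4*(-3)*(-4) - (5)^2)
       = y^3 + (3) y^2 + (16) y + (23).
Simplifying: h(y) = y^3 + 3*y^2 + 16*y + 23.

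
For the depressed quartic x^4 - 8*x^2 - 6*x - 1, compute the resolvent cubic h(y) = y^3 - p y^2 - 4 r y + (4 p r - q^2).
h(y) = y^3 + 8*y^2 + 4*y - 4

Identify coefficients: p = -8, q = -6, r = -1.
Plug into h(y) = y^3 - p y^2 - 4 r y + (4 p r - q^2):
  h(y) = y^3 - (-8) y^2 - 4*(-1) y + (4*(-8)*(-1) - (-6)^2)
       = y^3 + (8) y^2 + (4) y + (-4).
Simplifying: h(y) = y^3 + 8*y^2 + 4*y - 4.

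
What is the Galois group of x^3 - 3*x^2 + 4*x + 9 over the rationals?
Gal(K/Q) = S_3 (symmetric group of order 6)

Compute the discriminant of x^3 + (-3)*x^2 + (4)*x + (9): Δ = -3271. Since Δ is not a rational square, the Galois group is not contained in A_3; it must be the full S_3 (irreducibility of the cubic rules out anything smaller).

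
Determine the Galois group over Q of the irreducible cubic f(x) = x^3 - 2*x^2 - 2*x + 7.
Gal(K/Q) = S_3 (symmetric group of order 6)

Compute the discriminant of x^3 + (-2)*x^2 + (-2)*x + (7): Δ = -547. Since Δ is not a rational square, the Galois group is not contained in A_3; it must be the full S_3 (irreducibility of the cubic rules out anything smaller).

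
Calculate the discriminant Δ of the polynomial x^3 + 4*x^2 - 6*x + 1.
Δ = 725

For x^3 + a x^2 + b x + c the discriminant is Δ = 18 a b c - 4 a^3 c + a^2 b^2 - 4 b^3 - 27 c^2.
Plug a = 4, b = -6, c = 1:
  18*(4)*(-6)*(1) - 4*(4)^3*(1) + (4)^2*(-6)^2 - 4*(-6)^3 - 27*(1)^2
  = -432 + (-256) + 576 + (864) + (-27)
  = 725.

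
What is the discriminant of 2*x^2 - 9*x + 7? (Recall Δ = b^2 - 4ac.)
Δ = 25

For a quadratic a x^2 + b x + c the discriminant is Δ = b^2 - 4ac = (-9)^2 - 4*(2)*(7) = 81 - (56) = 25.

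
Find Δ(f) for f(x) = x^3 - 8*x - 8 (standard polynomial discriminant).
Δ = 320

For a depressed cubic x^3 + p x + q the discriminant is Δ = -4 p^3 - 27 q^2 = -4*(-8)^3 - 27*(-8)^2 = 2048 - 1728 = 320.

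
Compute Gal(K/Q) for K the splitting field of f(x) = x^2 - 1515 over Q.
Gal(K/Q) = Z/2Z (cyclic of order 2)

x^2 - 1515 is irreducible over Q since 1515 is not a rational square. The splitting field Q(sqrt(1515)) has degree 2 over Q, and its unique nontrivial automorphism is sqrt(1515) ↦ -sqrt(1515). Hence Gal(Q(sqrt(1515))/Q) = Z/2Z.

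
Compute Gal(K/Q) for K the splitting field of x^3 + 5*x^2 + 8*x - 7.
Gal(K/Q) = S_3 (symmetric group of order 6)

Compute the discriminant of x^3 + (5)*x^2 + (8)*x + (-7): Δ = -3311. Since Δ is not a rational square, the Galois group is not contained in A_3; it must be the full S_3 (irreducibility of the cubic rules out anything smaller).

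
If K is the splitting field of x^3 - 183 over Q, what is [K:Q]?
[K:Q] = 6

x^3 - 183 has one real root r = 183^(1/3) and two complex roots r*zeta_3, r*zeta_3^2 where zeta_3 = e^(2*pi*i/3). The splitting field is Q(r, zeta_3). [Q(r):Q] = 3 and [Q(zeta_3):Q] = 2 with gcd = 1, so [Q(r, zeta_3):Q] = 3 * 2 = 6.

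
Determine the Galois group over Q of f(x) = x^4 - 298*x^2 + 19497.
Gal(K/Q) = V_4 (Klein four-group, Z/2Z × Z/2Z)

f factors as (x^2 - 97)(x^2 - 201), so the splitting field is K = Q(sqrt(97), sqrt(201)). The elements 97, 201, 19497 are all non-squares in Q, so sqrt(97) and sqrt(201) generate independent quadratic extensions. Thus [K:Q] = 4 and Gal(K/Q) is generated by the two order-2 automorphisms sqrt(97) ↦ -sqrt(97) and sqrt(201) ↦ -sqrt(201), giving V_4.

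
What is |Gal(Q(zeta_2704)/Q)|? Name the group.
|Gal(Q(zeta_2704)/Q)| = phi(2704) = 1248; group ≅ (Z/2704Z)^* ≅ Z/2Z × Z/4Z × Z/156Z

The n-th cyclotomic polynomial Φ_2704(x) is the minimal polynomial of zeta_2704 over Q and has degree phi(2704) = 1248. So Q(zeta_2704) is a degree-1248 Galois extension with Galois group (Z/2704Z)^*. By CRT, (Z/2704Z)^* ≅ (Z/16Z)^* × (Z/169Z)^*. Each prime-power unit group is (Z/16Z)^* ≅ Z/2Z × Z/4Z; (Z/169Z)^* ≅ Z/156Z. Hence Gal(Q(zeta_2704)/Q) ≅ Z/2Z × Z/4Z × Z/156Z.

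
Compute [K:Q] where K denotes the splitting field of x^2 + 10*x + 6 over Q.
[K:Q] = 2

The discriminant of x^2 + (10)*x + (6) is b^2 - 4c = 100 - (24) = 76. Since 76 is not a perfect square in Q, the polynomial is irreducible over Q. Its two roots generate a degree-2 extension, so [K:Q] = 2.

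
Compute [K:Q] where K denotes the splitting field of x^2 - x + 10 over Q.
[K:Q] = 2

The discriminant of x^2 + (-1)*x + (10) is b^2 - 4c = 1 - (40) = -39. Since -39 is not a perfect square in Q, the polynomial is irreducible over Q. Its two roots generate a degree-2 extension, so [K:Q] = 2.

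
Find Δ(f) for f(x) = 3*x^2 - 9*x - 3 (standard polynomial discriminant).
Δ = 117

For a quadratic a x^2 + b x + c the discriminant is Δ = b^2 - 4ac = (-9)^2 - 4*(3)*(-3) = 81 - (-36) = 117.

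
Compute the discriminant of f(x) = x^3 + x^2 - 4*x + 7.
Δ = -1583

For x^3 + a x^2 + b x + c the discriminant is Δ = 18 a b c - 4 a^3 c + a^2 b^2 - 4 b^3 - 27 c^2.
Plug a = 1, b = -4, c = 7:
  18*(1)*(-4)*(7) - 4*(1)^3*(7) + (1)^2*(-4)^2 - 4*(-4)^3 - 27*(7)^2
  = -504 + (-28) + 16 + (256) + (-1323)
  = -1583.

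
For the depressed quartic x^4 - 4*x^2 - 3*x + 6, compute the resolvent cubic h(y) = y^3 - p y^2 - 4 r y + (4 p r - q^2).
h(y) = y^3 + 4*y^2 - 24*y - 105

Identify coefficients: p = -4, q = -3, r = 6.
Plug into h(y) = y^3 - p y^2 - 4 r y + (4 p r - q^2):
  h(y) = y^3 - (-4) y^2 - 4*(6) y + (4*(-4)*(6) - (-3)^2)
       = y^3 + (4) y^2 + (-24) y + (-105).
Simplifying: h(y) = y^3 + 4*y^2 - 24*y - 105.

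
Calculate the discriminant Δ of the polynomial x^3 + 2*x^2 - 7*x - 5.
Δ = 2313

For x^3 + a x^2 + b x + c the discriminant is Δ = 18 a b c - 4 a^3 c + a^2 b^2 - 4 b^3 - 27 c^2.
Plug a = 2, b = -7, c = -5:
  18*(2)*(-7)*(-5) - 4*(2)^3*(-5) + (2)^2*(-7)^2 - 4*(-7)^3 - 27*(-5)^2
  = 1260 + (160) + 196 + (1372) + (-675)
  = 2313.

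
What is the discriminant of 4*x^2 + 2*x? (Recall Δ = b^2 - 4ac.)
Δ = 4

For a quadratic a x^2 + b x + c the discriminant is Δ = b^2 - 4ac = (2)^2 - 4*(4)*(0) = 4 - (0) = 4.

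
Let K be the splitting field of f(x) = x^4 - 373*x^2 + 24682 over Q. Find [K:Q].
[K:Q] = 4

f factors as (x^2 - 287)(x^2 - 86); the splitting field is K = Q(sqrt(287), sqrt(86)). Since 287, 86, and 24682 are all non-squares in Q, the three subfields Q(sqrt(287)), Q(sqrt(86)), Q(sqrt(24682)) are distinct degree-2 extensions, so [K:Q] = 4 (Klein four Galois group).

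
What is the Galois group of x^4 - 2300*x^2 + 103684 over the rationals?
Gal(K/Q) = Z/2Z (cyclic of order 2)

f factors as (x^2 - 2254)(x^2 - 46), so the splitting field is K = Q(sqrt(2254), sqrt(46)). The squarefree part of 2254 is 46 and the squarefree part of 46 is also 46, so sqrt(2254) and sqrt(46) are both rational multiples of sqrt(46). Hence Q(sqrt(2254)) = Q(sqrt(46)) = Q(sqrt(46)), and the splitting field collapses to a single degree-2 extension with Galois group Z/2Z.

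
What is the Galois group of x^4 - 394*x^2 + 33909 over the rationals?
Gal(K/Q) = V_4 (Klein four-group, Z/2Z × Z/2Z)

f factors as (x^2 - 127)(x^2 - 267), so the splitting field is K = Q(sqrt(127), sqrt(267)). The elements 127, 267, 33909 are all non-squares in Q, so sqrt(127) and sqrt(267) generate independent quadratic extensions. Thus [K:Q] = 4 and Gal(K/Q) is generated by the two order-2 automorphisms sqrt(127) ↦ -sqrt(127) and sqrt(267) ↦ -sqrt(267), giving V_4.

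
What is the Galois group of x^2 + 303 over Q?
Gal(K/Q) = Z/2Z (cyclic of order 2)

x^2 + 303 is irreducible over Q since -303 is not a rational square. The splitting field Q(sqrt(-303)) has degree 2 over Q, and its unique nontrivial automorphism is sqrt(-303) ↦ -sqrt(-303). Hence Gal(Q(sqrt(-303))/Q) = Z/2Z.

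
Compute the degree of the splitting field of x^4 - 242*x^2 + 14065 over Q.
[K:Q] = 4

f factors as (x^2 - 145)(x^2 - 97); the splitting field is K = Q(sqrt(145), sqrt(97)). Since 145, 97, and 14065 are all non-squares in Q, the three subfields Q(sqrt(145)), Q(sqrt(97)), Q(sqrt(14065)) are distinct degree-2 extensions, so [K:Q] = 4 (Klein four Galois group).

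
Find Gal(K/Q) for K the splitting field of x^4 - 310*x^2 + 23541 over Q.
Gal(K/Q) = V_4 (Klein four-group, Z/2Z × Z/2Z)

f factors as (x^2 - 133)(x^2 - 177), so the splitting field is K = Q(sqrt(133), sqrt(177)). The elements 133, 177, 23541 are all non-squares in Q, so sqrt(133) and sqrt(177) generate independent quadratic extensions. Thus [K:Q] = 4 and Gal(K/Q) is generated by the two order-2 automorphisms sqrt(133) ↦ -sqrt(133) and sqrt(177) ↦ -sqrt(177), giving V_4.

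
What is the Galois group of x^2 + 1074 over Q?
Gal(K/Q) = Z/2Z (cyclic of order 2)

x^2 + 1074 is irreducible over Q since -1074 is not a rational square. The splitting field Q(sqrt(-1074)) has degree 2 over Q, and its unique nontrivial automorphism is sqrt(-1074) ↦ -sqrt(-1074). Hence Gal(Q(sqrt(-1074))/Q) = Z/2Z.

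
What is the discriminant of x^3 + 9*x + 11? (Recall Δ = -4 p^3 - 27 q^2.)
Δ = -6183

For a depressed cubic x^3 + p x + q the discriminant is Δ = -4 p^3 - 27 q^2 = -4*(9)^3 - 27*(11)^2 = -2916 - 3267 = -6183.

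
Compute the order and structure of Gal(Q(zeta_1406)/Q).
|Gal(Q(zeta_1406)/Q)| = phi(1406) = 648; group ≅ (Z/1406Z)^* ≅ Z/18Z × Z/36Z

The n-th cyclotomic polynomial Φ_1406(x) is the minimal polynomial of zeta_1406 over Q and has degree phi(1406) = 648. So Q(zeta_1406) is a degree-648 Galois extension with Galois group (Z/1406Z)^*. By CRT, (Z/1406Z)^* ≅ (Z/2Z)^* × (Z/19Z)^* × (Z/37Z)^*. Each prime-power unit group is (Z/2Z)^* ≅ trivial group (order 1); (Z/19Z)^* ≅ Z/18Z; (Z/37Z)^* ≅ Z/36Z. Hence Gal(Q(zeta_1406)/Q) ≅ Z/18Z × Z/36Z.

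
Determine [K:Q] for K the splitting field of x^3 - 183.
[K:Q] = 6

x^3 - 183 has one real root r = 183^(1/3) and two complex roots r*zeta_3, r*zeta_3^2 where zeta_3 = e^(2*pi*i/3). The splitting field is Q(r, zeta_3). [Q(r):Q] = 3 and [Q(zeta_3):Q] = 2 with gcd = 1, so [Q(r, zeta_3):Q] = 3 * 2 = 6.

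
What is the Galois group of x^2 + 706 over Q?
Gal(K/Q) = Z/2Z (cyclic of order 2)

x^2 + 706 is irreducible over Q since -706 is not a rational square. The splitting field Q(sqrt(-706)) has degree 2 over Q, and its unique nontrivial automorphism is sqrt(-706) ↦ -sqrt(-706). Hence Gal(Q(sqrt(-706))/Q) = Z/2Z.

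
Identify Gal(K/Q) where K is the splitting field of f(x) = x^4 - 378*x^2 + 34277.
Gal(K/Q) = V_4 (Klein four-group, Z/2Z × Z/2Z)

f factors as (x^2 - 227)(x^2 - 151), so the splitting field is K = Q(sqrt(227), sqrt(151)). The elements 227, 151, 34277 are all non-squares in Q, so sqrt(227) and sqrt(151) generate independent quadratic extensions. Thus [K:Q] = 4 and Gal(K/Q) is generated by the two order-2 automorphisms sqrt(227) ↦ -sqrt(227) and sqrt(151) ↦ -sqrt(151), giving V_4.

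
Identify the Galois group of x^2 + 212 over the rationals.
Gal(K/Q) = Z/2Z (cyclic of order 2)

x^2 + 212 is irreducible over Q since -212 is not a rational square. The splitting field Q(sqrt(-212)) has degree 2 over Q, and its unique nontrivial automorphism is sqrt(-212) ↦ -sqrt(-212). Hence Gal(Q(sqrt(-212))/Q) = Z/2Z.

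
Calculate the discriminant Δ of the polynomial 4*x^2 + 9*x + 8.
Δ = -47

For a quadratic a x^2 + b x + c the discriminant is Δ = b^2 - 4ac = (9)^2 - 4*(4)*(8) = 81 - (128) = -47.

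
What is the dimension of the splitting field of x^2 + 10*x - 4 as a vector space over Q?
[K:Q] = 2

The discriminant of x^2 + (10)*x + (-4) is b^2 - 4c = 100 - (-16) = 116. Since 116 is not a perfect square in Q, the polynomial is irreducible over Q. Its two roots generate a degree-2 extension, so [K:Q] = 2.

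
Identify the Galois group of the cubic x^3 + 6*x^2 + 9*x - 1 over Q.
Gal(K/Q) = S_3 (symmetric group of order 6)

Compute the discriminant of x^3 + (6)*x^2 + (9)*x + (-1): Δ = -135. Since Δ is not a rational square, the Galois group is not contained in A_3; it must be the full S_3 (irreducibility of the cubic rules out anything smaller).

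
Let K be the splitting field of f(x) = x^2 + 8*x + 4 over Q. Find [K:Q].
[K:Q] = 2

The discriminant of x^2 + (8)*x + (4) is b^2 - 4c = 64 - (16) = 48. Since 48 is not a perfect square in Q, the polynomial is irreducible over Q. Its two roots generate a degree-2 extension, so [K:Q] = 2.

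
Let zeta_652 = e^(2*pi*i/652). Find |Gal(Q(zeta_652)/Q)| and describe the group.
|Gal(Q(zeta_652)/Q)| = phi(652) = 324; group ≅ (Z/652Z)^* ≅ Z/2Z × Z/162Z

The n-th cyclotomic polynomial Φ_652(x) is the minimal polynomial of zeta_652 over Q and has degree phi(652) = 324. So Q(zeta_652) is a degree-324 Galois extension with Galois group (Z/652Z)^*. By CRT, (Z/652Z)^* ≅ (Z/4Z)^* × (Z/163Z)^*. Each prime-power unit group is (Z/4Z)^* ≅ Z/2Z; (Z/163Z)^* ≅ Z/162Z. Hence Gal(Q(zeta_652)/Q) ≅ Z/2Z × Z/162Z.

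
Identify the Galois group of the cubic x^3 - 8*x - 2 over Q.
Gal(K/Q) = S_3 (symmetric group of order 6)

Compute the discriminant of x^3 + (0)*x^2 + (-8)*x + (-2): Δ = 1940. Since Δ is not a rational square, the Galois group is not contained in A_3; it must be the full S_3 (irreducibility of the cubic rules out anything smaller).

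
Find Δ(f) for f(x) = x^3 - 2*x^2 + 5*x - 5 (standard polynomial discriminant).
Δ = -335

For x^3 + a x^2 + b x + c the discriminant is Δ = 18 a b c - 4 a^3 c + a^2 b^2 - 4 b^3 - 27 c^2.
Plug a = -2, b = 5, c = -5:
  18*(-2)*(5)*(-5) - 4*(-2)^3*(-5) + (-2)^2*(5)^2 - 4*(5)^3 - 27*(-5)^2
  = 900 + (-160) + 100 + (-500) + (-675)
  = -335.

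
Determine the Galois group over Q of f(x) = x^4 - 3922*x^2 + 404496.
Gal(K/Q) = Z/2Z (cyclic of order 2)

f factors as (x^2 - 106)(x^2 - 3816), so the splitting field is K = Q(sqrt(106), sqrt(3816)). The squarefree part of 106 is 106 and the squarefree part of 3816 is also 106, so sqrt(106) and sqrt(3816) are both rational multiples of sqrt(106). Hence Q(sqrt(106)) = Q(sqrt(3816)) = Q(sqrt(106)), and the splitting field collapses to a single degree-2 extension with Galois group Z/2Z.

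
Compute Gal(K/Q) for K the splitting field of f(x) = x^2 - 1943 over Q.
Gal(K/Q) = Z/2Z (cyclic of order 2)

x^2 - 1943 is irreducible over Q since 1943 is not a rational square. The splitting field Q(sqrt(1943)) has degree 2 over Q, and its unique nontrivial automorphism is sqrt(1943) ↦ -sqrt(1943). Hence Gal(Q(sqrt(1943))/Q) = Z/2Z.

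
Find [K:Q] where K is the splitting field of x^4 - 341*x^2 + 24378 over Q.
[K:Q] = 4

f factors as (x^2 - 102)(x^2 - 239); the splitting field is K = Q(sqrt(102), sqrt(239)). Since 102, 239, and 24378 are all non-squares in Q, the three subfields Q(sqrt(102)), Q(sqrt(239)), Q(sqrt(24378)) are distinct degree-2 extensions, so [K:Q] = 4 (Klein four Galois group).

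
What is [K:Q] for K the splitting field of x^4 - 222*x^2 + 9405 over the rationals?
[K:Q] = 4

f factors as (x^2 - 57)(x^2 - 165); the splitting field is K = Q(sqrt(57), sqrt(165)). Since 57, 165, and 9405 are all non-squares in Q, the three subfields Q(sqrt(57)), Q(sqrt(165)), Q(sqrt(9405)) are distinct degree-2 extensions, so [K:Q] = 4 (Klein four Galois group).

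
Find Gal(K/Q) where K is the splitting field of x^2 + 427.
Gal(K/Q) = Z/2Z (cyclic of order 2)

x^2 + 427 is irreducible over Q since -427 is not a rational square. The splitting field Q(sqrt(-427)) has degree 2 over Q, and its unique nontrivial automorphism is sqrt(-427) ↦ -sqrt(-427). Hence Gal(Q(sqrt(-427))/Q) = Z/2Z.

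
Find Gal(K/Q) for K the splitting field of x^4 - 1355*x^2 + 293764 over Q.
Gal(K/Q) = Z/2Z (cyclic of order 2)

f factors as (x^2 - 271)(x^2 - 1084), so the splitting field is K = Q(sqrt(271), sqrt(1084)). The squarefree part of 271 is 271 and the squarefree part of 1084 is also 271, so sqrt(271) and sqrt(1084) are both rational multiples of sqrt(271). Hence Q(sqrt(271)) = Q(sqrt(1084)) = Q(sqrt(271)), and the splitting field collapses to a single degree-2 extension with Galois group Z/2Z.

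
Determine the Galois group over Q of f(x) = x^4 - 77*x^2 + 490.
Gal(K/Q) = V_4 (Klein four-group, Z/2Z × Z/2Z)

f factors as (x^2 - 70)(x^2 - 7), so the splitting field is K = Q(sqrt(70), sqrt(7)). The elements 70, 7, 490 are all non-squares in Q, so sqrt(70) and sqrt(7) generate independent quadratic extensions. Thus [K:Q] = 4 and Gal(K/Q) is generated by the two order-2 automorphisms sqrt(70) ↦ -sqrt(70) and sqrt(7) ↦ -sqrt(7), giving V_4.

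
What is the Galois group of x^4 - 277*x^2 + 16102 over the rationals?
Gal(K/Q) = V_4 (Klein four-group, Z/2Z × Z/2Z)

f factors as (x^2 - 194)(x^2 - 83), so the splitting field is K = Q(sqrt(194), sqrt(83)). The elements 194, 83, 16102 are all non-squares in Q, so sqrt(194) and sqrt(83) generate independent quadratic extensions. Thus [K:Q] = 4 and Gal(K/Q) is generated by the two order-2 automorphisms sqrt(194) ↦ -sqrt(194) and sqrt(83) ↦ -sqrt(83), giving V_4.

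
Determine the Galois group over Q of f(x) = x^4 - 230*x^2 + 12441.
Gal(K/Q) = V_4 (Klein four-group, Z/2Z × Z/2Z)

f factors as (x^2 - 87)(x^2 - 143), so the splitting field is K = Q(sqrt(87), sqrt(143)). The elements 87, 143, 12441 are all non-squares in Q, so sqrt(87) and sqrt(143) generate independent quadratic extensions. Thus [K:Q] = 4 and Gal(K/Q) is generated by the two order-2 automorphisms sqrt(87) ↦ -sqrt(87) and sqrt(143) ↦ -sqrt(143), giving V_4.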